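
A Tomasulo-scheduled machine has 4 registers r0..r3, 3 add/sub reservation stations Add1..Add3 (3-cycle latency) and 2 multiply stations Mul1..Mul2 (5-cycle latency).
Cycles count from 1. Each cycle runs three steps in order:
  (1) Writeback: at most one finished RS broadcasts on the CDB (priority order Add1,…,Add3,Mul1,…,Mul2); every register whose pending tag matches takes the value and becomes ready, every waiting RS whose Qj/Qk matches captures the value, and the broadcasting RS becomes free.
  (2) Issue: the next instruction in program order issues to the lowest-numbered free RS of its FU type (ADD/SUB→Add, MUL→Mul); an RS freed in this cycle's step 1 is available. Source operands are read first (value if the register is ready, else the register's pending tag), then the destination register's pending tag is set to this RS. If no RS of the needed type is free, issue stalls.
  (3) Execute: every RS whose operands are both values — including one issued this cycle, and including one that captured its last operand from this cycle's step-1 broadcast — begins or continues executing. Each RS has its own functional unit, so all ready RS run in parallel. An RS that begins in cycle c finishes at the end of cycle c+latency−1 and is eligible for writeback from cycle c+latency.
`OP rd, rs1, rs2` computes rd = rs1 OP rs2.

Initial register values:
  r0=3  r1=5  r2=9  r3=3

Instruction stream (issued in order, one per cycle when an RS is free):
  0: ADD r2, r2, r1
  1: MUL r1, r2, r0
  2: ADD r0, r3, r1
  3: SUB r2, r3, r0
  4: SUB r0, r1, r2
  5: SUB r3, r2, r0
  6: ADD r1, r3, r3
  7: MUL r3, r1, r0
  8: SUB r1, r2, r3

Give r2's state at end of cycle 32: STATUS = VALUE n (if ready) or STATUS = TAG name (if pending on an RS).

STATUS = VALUE -42

  c1: issue ADD r2<-Add1  regs: r0:3,r1:5,r2:Add1,r3:3
  c2: issue MUL r1<-Mul1  regs: r0:3,r1:Mul1,r2:Add1,r3:3
  c3: issue ADD r0<-Add2  regs: r0:Add2,r1:Mul1,r2:Add1,r3:3
  c4: CDB Add1=14; issue SUB r2<-Add1  regs: r0:Add2,r1:Mul1,r2:Add1,r3:3
  c5: issue SUB r0<-Add3  regs: r0:Add3,r1:Mul1,r2:Add1,r3:3
  c6: stall  regs: r0:Add3,r1:Mul1,r2:Add1,r3:3
  c7: stall  regs: r0:Add3,r1:Mul1,r2:Add1,r3:3
  c8: stall  regs: r0:Add3,r1:Mul1,r2:Add1,r3:3
  c9: CDB Mul1=42; stall  regs: r0:Add3,r1:42,r2:Add1,r3:3
  c10: stall  regs: r0:Add3,r1:42,r2:Add1,r3:3
  c11: stall  regs: r0:Add3,r1:42,r2:Add1,r3:3
  c12: CDB Add2=45; issue SUB r3<-Add2  regs: r0:Add3,r1:42,r2:Add1,r3:Add2
  c13: stall  regs: r0:Add3,r1:42,r2:Add1,r3:Add2
  c14: stall  regs: r0:Add3,r1:42,r2:Add1,r3:Add2
  c15: CDB Add1=-42; issue ADD r1<-Add1  regs: r0:Add3,r1:Add1,r2:-42,r3:Add2
  c16: issue MUL r3<-Mul1  regs: r0:Add3,r1:Add1,r2:-42,r3:Mul1
  c17: stall  regs: r0:Add3,r1:Add1,r2:-42,r3:Mul1
  c18: CDB Add3=84; issue SUB r1<-Add3  regs: r0:84,r1:Add3,r2:-42,r3:Mul1
  c19: -  regs: r0:84,r1:Add3,r2:-42,r3:Mul1
  c20: -  regs: r0:84,r1:Add3,r2:-42,r3:Mul1
  c21: CDB Add2=-126  regs: r0:84,r1:Add3,r2:-42,r3:Mul1
  c22: -  regs: r0:84,r1:Add3,r2:-42,r3:Mul1
  c23: -  regs: r0:84,r1:Add3,r2:-42,r3:Mul1
  c24: CDB Add1=-252  regs: r0:84,r1:Add3,r2:-42,r3:Mul1
  c25: -  regs: r0:84,r1:Add3,r2:-42,r3:Mul1
  c26: -  regs: r0:84,r1:Add3,r2:-42,r3:Mul1
  c27: -  regs: r0:84,r1:Add3,r2:-42,r3:Mul1
  c28: -  regs: r0:84,r1:Add3,r2:-42,r3:Mul1
  c29: CDB Mul1=-21168  regs: r0:84,r1:Add3,r2:-42,r3:-21168
  c30: -  regs: r0:84,r1:Add3,r2:-42,r3:-21168
  c31: -  regs: r0:84,r1:Add3,r2:-42,r3:-21168
  c32: CDB Add3=21126  regs: r0:84,r1:21126,r2:-42,r3:-21168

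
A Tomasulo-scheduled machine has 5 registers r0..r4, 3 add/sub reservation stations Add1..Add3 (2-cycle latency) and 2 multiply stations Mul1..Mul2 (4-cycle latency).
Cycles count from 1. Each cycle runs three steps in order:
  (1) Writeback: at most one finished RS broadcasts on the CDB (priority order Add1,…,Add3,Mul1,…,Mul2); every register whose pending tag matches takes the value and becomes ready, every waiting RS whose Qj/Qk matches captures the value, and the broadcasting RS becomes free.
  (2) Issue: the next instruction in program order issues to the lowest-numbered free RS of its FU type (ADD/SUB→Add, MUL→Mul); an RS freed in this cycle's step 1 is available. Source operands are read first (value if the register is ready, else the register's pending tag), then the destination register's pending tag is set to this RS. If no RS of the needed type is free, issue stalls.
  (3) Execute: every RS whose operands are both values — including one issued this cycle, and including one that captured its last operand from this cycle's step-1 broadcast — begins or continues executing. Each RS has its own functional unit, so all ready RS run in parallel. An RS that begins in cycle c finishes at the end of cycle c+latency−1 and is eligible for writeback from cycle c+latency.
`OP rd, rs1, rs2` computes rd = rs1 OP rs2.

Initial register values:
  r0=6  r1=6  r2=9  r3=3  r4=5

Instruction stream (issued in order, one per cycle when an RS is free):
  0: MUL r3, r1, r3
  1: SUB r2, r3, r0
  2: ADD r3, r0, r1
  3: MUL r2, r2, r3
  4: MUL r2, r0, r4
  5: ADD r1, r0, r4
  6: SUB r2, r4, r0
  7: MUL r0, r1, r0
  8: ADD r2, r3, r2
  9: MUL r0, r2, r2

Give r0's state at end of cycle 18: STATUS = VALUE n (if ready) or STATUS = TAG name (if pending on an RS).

STATUS = VALUE 121

c1: issue MUL r3<-Mul1 | r0:6,r1:6,r2:9,r3:Mul1,r4:5
c2: issue SUB r2<-Add1 | r0:6,r1:6,r2:Add1,r3:Mul1,r4:5
c3: issue ADD r3<-Add2 | r0:6,r1:6,r2:Add1,r3:Add2,r4:5
c4: issue MUL r2<-Mul2 | r0:6,r1:6,r2:Mul2,r3:Add2,r4:5
c5: CDB Add2=12; stall | r0:6,r1:6,r2:Mul2,r3:12,r4:5
c6: CDB Mul1=18; issue MUL r2<-Mul1 | r0:6,r1:6,r2:Mul1,r3:12,r4:5
c7: issue ADD r1<-Add2 | r0:6,r1:Add2,r2:Mul1,r3:12,r4:5
c8: CDB Add1=12; issue SUB r2<-Add1 | r0:6,r1:Add2,r2:Add1,r3:12,r4:5
c9: CDB Add2=11; stall | r0:6,r1:11,r2:Add1,r3:12,r4:5
c10: CDB Add1=-1; stall | r0:6,r1:11,r2:-1,r3:12,r4:5
c11: CDB Mul1=30; issue MUL r0<-Mul1 | r0:Mul1,r1:11,r2:-1,r3:12,r4:5
c12: CDB Mul2=144; issue ADD r2<-Add1 | r0:Mul1,r1:11,r2:Add1,r3:12,r4:5
c13: issue MUL r0<-Mul2 | r0:Mul2,r1:11,r2:Add1,r3:12,r4:5
c14: CDB Add1=11 | r0:Mul2,r1:11,r2:11,r3:12,r4:5
c15: CDB Mul1=66 | r0:Mul2,r1:11,r2:11,r3:12,r4:5
c16: - | r0:Mul2,r1:11,r2:11,r3:12,r4:5
c17: - | r0:Mul2,r1:11,r2:11,r3:12,r4:5
c18: CDB Mul2=121 | r0:121,r1:11,r2:11,r3:12,r4:5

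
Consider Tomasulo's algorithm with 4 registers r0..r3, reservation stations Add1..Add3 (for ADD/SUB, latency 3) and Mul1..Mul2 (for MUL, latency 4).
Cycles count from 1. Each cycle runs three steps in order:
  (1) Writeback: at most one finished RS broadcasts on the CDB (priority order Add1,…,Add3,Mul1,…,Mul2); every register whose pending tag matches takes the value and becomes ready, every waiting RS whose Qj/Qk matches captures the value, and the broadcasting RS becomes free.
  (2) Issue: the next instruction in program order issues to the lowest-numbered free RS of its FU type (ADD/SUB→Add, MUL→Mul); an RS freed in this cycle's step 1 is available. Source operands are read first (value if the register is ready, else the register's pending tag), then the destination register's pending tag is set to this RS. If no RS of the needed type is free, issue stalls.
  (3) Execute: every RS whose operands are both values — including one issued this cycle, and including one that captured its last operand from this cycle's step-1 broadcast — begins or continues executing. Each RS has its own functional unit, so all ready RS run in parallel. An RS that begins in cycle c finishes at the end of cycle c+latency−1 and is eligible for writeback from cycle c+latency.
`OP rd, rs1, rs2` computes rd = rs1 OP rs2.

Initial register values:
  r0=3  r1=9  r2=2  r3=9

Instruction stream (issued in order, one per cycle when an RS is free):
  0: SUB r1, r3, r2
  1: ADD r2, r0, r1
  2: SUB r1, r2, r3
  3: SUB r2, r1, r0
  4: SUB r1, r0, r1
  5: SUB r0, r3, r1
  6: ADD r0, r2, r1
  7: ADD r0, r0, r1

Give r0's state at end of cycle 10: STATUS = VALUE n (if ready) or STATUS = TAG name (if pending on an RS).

STATUS = TAG Add3

cycle 1: issue SUB r1<-Add1 // r0:3,r1:Add1,r2:2,r3:9
cycle 2: issue ADD r2<-Add2 // r0:3,r1:Add1,r2:Add2,r3:9
cycle 3: issue SUB r1<-Add3 // r0:3,r1:Add3,r2:Add2,r3:9
cycle 4: CDB Add1=7; issue SUB r2<-Add1 // r0:3,r1:Add3,r2:Add1,r3:9
cycle 5: stall // r0:3,r1:Add3,r2:Add1,r3:9
cycle 6: stall // r0:3,r1:Add3,r2:Add1,r3:9
cycle 7: CDB Add2=10; issue SUB r1<-Add2 // r0:3,r1:Add2,r2:Add1,r3:9
cycle 8: stall // r0:3,r1:Add2,r2:Add1,r3:9
cycle 9: stall // r0:3,r1:Add2,r2:Add1,r3:9
cycle 10: CDB Add3=1; issue SUB r0<-Add3 // r0:Add3,r1:Add2,r2:Add1,r3:9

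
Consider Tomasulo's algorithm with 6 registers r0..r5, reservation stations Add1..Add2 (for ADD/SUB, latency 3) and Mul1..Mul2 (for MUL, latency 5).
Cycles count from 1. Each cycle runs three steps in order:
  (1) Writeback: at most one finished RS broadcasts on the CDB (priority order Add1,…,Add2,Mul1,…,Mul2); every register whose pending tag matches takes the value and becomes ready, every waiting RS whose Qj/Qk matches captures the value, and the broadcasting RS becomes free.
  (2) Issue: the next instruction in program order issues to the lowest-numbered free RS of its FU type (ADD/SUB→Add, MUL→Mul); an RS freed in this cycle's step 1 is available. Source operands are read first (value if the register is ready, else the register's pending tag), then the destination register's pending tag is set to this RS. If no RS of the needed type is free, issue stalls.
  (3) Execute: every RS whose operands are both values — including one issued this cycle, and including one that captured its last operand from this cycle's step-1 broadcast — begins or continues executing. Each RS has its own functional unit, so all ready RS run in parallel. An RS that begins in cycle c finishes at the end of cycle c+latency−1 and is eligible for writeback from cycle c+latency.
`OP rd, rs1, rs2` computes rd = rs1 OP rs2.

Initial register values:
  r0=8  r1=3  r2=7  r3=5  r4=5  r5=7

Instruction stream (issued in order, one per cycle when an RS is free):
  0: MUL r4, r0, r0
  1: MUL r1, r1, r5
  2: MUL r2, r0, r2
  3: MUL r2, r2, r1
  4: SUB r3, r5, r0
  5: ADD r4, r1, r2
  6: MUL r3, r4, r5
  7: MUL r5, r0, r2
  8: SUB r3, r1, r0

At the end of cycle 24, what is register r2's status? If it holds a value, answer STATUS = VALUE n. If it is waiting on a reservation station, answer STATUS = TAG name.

cycle 1: issue MUL r4<-Mul1 // r0:8,r1:3,r2:7,r3:5,r4:Mul1,r5:7
cycle 2: issue MUL r1<-Mul2 // r0:8,r1:Mul2,r2:7,r3:5,r4:Mul1,r5:7
cycle 3: stall // r0:8,r1:Mul2,r2:7,r3:5,r4:Mul1,r5:7
cycle 4: stall // r0:8,r1:Mul2,r2:7,r3:5,r4:Mul1,r5:7
cycle 5: stall // r0:8,r1:Mul2,r2:7,r3:5,r4:Mul1,r5:7
cycle 6: CDB Mul1=64; issue MUL r2<-Mul1 // r0:8,r1:Mul2,r2:Mul1,r3:5,r4:64,r5:7
cycle 7: CDB Mul2=21; issue MUL r2<-Mul2 // r0:8,r1:21,r2:Mul2,r3:5,r4:64,r5:7
cycle 8: issue SUB r3<-Add1 // r0:8,r1:21,r2:Mul2,r3:Add1,r4:64,r5:7
cycle 9: issue ADD r4<-Add2 // r0:8,r1:21,r2:Mul2,r3:Add1,r4:Add2,r5:7
cycle 10: stall // r0:8,r1:21,r2:Mul2,r3:Add1,r4:Add2,r5:7
cycle 11: CDB Add1=-1; stall // r0:8,r1:21,r2:Mul2,r3:-1,r4:Add2,r5:7
cycle 12: CDB Mul1=56; issue MUL r3<-Mul1 // r0:8,r1:21,r2:Mul2,r3:Mul1,r4:Add2,r5:7
cycle 13: stall // r0:8,r1:21,r2:Mul2,r3:Mul1,r4:Add2,r5:7
cycle 14: stall // r0:8,r1:21,r2:Mul2,r3:Mul1,r4:Add2,r5:7
cycle 15: stall // r0:8,r1:21,r2:Mul2,r3:Mul1,r4:Add2,r5:7
cycle 16: stall // r0:8,r1:21,r2:Mul2,r3:Mul1,r4:Add2,r5:7
cycle 17: CDB Mul2=1176; issue MUL r5<-Mul2 // r0:8,r1:21,r2:1176,r3:Mul1,r4:Add2,r5:Mul2
cycle 18: issue SUB r3<-Add1 // r0:8,r1:21,r2:1176,r3:Add1,r4:Add2,r5:Mul2
cycle 19: - // r0:8,r1:21,r2:1176,r3:Add1,r4:Add2,r5:Mul2
cycle 20: CDB Add2=1197 // r0:8,r1:21,r2:1176,r3:Add1,r4:1197,r5:Mul2
cycle 21: CDB Add1=13 // r0:8,r1:21,r2:1176,r3:13,r4:1197,r5:Mul2
cycle 22: CDB Mul2=9408 // r0:8,r1:21,r2:1176,r3:13,r4:1197,r5:9408
cycle 23: - // r0:8,r1:21,r2:1176,r3:13,r4:1197,r5:9408
cycle 24: - // r0:8,r1:21,r2:1176,r3:13,r4:1197,r5:9408

STATUS = VALUE 1176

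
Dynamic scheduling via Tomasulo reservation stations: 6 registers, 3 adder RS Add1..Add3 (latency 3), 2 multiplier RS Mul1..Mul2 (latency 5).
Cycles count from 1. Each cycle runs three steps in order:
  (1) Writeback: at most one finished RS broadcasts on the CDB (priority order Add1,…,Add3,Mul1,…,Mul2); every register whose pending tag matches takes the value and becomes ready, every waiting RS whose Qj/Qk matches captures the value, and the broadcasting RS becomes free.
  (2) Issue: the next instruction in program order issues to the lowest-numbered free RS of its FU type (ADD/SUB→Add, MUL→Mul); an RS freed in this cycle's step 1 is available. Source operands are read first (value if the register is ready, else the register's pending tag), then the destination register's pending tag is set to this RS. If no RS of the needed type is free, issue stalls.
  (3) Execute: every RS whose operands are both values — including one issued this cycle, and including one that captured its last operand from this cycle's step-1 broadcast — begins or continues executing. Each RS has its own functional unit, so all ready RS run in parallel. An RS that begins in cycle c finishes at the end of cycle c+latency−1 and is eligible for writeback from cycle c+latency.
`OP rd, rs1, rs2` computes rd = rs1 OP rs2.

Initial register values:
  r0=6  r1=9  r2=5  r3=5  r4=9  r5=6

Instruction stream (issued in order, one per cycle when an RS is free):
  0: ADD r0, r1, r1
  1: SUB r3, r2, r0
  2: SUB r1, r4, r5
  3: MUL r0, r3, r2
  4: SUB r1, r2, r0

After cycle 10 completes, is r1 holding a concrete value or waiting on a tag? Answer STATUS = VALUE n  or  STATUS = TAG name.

c1: issue ADD r0<-Add1 | r0:Add1,r1:9,r2:5,r3:5,r4:9,r5:6
c2: issue SUB r3<-Add2 | r0:Add1,r1:9,r2:5,r3:Add2,r4:9,r5:6
c3: issue SUB r1<-Add3 | r0:Add1,r1:Add3,r2:5,r3:Add2,r4:9,r5:6
c4: CDB Add1=18; issue MUL r0<-Mul1 | r0:Mul1,r1:Add3,r2:5,r3:Add2,r4:9,r5:6
c5: issue SUB r1<-Add1 | r0:Mul1,r1:Add1,r2:5,r3:Add2,r4:9,r5:6
c6: CDB Add3=3 | r0:Mul1,r1:Add1,r2:5,r3:Add2,r4:9,r5:6
c7: CDB Add2=-13 | r0:Mul1,r1:Add1,r2:5,r3:-13,r4:9,r5:6
c8: - | r0:Mul1,r1:Add1,r2:5,r3:-13,r4:9,r5:6
c9: - | r0:Mul1,r1:Add1,r2:5,r3:-13,r4:9,r5:6
c10: - | r0:Mul1,r1:Add1,r2:5,r3:-13,r4:9,r5:6

STATUS = TAG Add1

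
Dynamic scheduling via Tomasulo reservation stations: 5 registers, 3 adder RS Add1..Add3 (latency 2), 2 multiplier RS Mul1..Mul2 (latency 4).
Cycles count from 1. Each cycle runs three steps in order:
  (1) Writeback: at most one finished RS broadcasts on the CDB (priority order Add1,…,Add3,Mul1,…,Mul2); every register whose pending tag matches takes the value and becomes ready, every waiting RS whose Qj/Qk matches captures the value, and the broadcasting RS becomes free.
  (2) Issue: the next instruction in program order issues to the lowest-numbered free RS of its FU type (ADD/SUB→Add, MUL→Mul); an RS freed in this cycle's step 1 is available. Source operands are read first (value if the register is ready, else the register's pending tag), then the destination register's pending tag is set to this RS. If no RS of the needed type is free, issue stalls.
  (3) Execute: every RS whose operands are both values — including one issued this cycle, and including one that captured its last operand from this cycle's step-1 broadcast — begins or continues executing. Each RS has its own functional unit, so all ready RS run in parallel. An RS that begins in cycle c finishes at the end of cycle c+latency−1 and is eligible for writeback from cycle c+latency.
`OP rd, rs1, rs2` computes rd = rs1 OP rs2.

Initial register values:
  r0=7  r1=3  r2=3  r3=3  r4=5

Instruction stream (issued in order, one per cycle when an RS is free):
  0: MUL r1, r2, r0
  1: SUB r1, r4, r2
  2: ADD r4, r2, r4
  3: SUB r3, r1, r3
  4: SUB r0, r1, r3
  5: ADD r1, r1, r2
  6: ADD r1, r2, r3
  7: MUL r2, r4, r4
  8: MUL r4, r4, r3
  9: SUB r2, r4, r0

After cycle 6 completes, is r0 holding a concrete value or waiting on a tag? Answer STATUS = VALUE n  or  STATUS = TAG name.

STATUS = TAG Add2

cycle 1: issue MUL r1<-Mul1 // r0:7,r1:Mul1,r2:3,r3:3,r4:5
cycle 2: issue SUB r1<-Add1 // r0:7,r1:Add1,r2:3,r3:3,r4:5
cycle 3: issue ADD r4<-Add2 // r0:7,r1:Add1,r2:3,r3:3,r4:Add2
cycle 4: CDB Add1=2; issue SUB r3<-Add1 // r0:7,r1:2,r2:3,r3:Add1,r4:Add2
cycle 5: CDB Add2=8; issue SUB r0<-Add2 // r0:Add2,r1:2,r2:3,r3:Add1,r4:8
cycle 6: CDB Add1=-1; issue ADD r1<-Add1 // r0:Add2,r1:Add1,r2:3,r3:-1,r4:8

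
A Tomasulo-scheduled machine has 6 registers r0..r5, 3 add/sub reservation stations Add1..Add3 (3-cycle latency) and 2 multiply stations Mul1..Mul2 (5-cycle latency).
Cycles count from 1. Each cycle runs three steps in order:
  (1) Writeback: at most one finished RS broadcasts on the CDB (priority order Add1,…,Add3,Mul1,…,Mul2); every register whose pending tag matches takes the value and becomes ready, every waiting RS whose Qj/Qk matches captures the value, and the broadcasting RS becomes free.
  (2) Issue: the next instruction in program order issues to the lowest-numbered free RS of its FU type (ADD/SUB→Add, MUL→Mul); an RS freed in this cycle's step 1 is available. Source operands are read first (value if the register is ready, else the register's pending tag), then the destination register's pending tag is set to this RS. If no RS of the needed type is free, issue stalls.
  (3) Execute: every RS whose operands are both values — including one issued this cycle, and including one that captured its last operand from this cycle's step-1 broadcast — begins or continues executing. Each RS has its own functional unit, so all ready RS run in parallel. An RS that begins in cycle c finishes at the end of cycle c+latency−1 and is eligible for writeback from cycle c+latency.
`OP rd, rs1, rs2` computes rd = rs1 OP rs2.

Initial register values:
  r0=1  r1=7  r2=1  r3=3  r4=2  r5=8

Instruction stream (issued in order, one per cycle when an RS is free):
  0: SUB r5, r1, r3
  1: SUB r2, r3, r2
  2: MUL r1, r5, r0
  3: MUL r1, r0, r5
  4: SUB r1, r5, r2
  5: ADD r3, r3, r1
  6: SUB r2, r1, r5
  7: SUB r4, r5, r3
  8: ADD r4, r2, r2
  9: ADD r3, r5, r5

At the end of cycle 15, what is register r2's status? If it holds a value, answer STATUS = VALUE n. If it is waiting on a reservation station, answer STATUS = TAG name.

STATUS = VALUE -2

c1: issue SUB r5<-Add1 | r0:1,r1:7,r2:1,r3:3,r4:2,r5:Add1
c2: issue SUB r2<-Add2 | r0:1,r1:7,r2:Add2,r3:3,r4:2,r5:Add1
c3: issue MUL r1<-Mul1 | r0:1,r1:Mul1,r2:Add2,r3:3,r4:2,r5:Add1
c4: CDB Add1=4; issue MUL r1<-Mul2 | r0:1,r1:Mul2,r2:Add2,r3:3,r4:2,r5:4
c5: CDB Add2=2; issue SUB r1<-Add1 | r0:1,r1:Add1,r2:2,r3:3,r4:2,r5:4
c6: issue ADD r3<-Add2 | r0:1,r1:Add1,r2:2,r3:Add2,r4:2,r5:4
c7: issue SUB r2<-Add3 | r0:1,r1:Add1,r2:Add3,r3:Add2,r4:2,r5:4
c8: CDB Add1=2; issue SUB r4<-Add1 | r0:1,r1:2,r2:Add3,r3:Add2,r4:Add1,r5:4
c9: CDB Mul1=4; stall | r0:1,r1:2,r2:Add3,r3:Add2,r4:Add1,r5:4
c10: CDB Mul2=4; stall | r0:1,r1:2,r2:Add3,r3:Add2,r4:Add1,r5:4
c11: CDB Add2=5; issue ADD r4<-Add2 | r0:1,r1:2,r2:Add3,r3:5,r4:Add2,r5:4
c12: CDB Add3=-2; issue ADD r3<-Add3 | r0:1,r1:2,r2:-2,r3:Add3,r4:Add2,r5:4
c13: - | r0:1,r1:2,r2:-2,r3:Add3,r4:Add2,r5:4
c14: CDB Add1=-1 | r0:1,r1:2,r2:-2,r3:Add3,r4:Add2,r5:4
c15: CDB Add2=-4 | r0:1,r1:2,r2:-2,r3:Add3,r4:-4,r5:4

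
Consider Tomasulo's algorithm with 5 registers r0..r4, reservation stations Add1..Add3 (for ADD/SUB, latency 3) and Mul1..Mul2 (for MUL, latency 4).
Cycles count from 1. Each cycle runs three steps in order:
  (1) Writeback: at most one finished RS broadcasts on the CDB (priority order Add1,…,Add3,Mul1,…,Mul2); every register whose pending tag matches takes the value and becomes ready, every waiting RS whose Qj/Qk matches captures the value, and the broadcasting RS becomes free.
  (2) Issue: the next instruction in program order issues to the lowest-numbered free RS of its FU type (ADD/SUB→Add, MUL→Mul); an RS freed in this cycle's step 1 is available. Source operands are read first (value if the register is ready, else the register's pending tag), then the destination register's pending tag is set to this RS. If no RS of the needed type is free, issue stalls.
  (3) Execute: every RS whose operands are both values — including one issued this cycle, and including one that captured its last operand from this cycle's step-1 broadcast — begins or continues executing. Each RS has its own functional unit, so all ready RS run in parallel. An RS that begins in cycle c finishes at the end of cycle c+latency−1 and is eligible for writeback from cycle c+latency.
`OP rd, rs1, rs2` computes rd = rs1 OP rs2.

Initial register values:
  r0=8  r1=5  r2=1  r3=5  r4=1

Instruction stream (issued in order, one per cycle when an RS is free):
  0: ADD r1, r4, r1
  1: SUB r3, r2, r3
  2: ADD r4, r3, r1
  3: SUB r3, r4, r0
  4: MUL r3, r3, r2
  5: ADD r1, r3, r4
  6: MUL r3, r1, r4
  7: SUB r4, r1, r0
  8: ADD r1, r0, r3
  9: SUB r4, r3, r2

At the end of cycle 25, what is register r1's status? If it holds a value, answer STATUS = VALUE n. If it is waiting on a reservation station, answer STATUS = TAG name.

c1: issue ADD r1<-Add1 | r0:8,r1:Add1,r2:1,r3:5,r4:1
c2: issue SUB r3<-Add2 | r0:8,r1:Add1,r2:1,r3:Add2,r4:1
c3: issue ADD r4<-Add3 | r0:8,r1:Add1,r2:1,r3:Add2,r4:Add3
c4: CDB Add1=6; issue SUB r3<-Add1 | r0:8,r1:6,r2:1,r3:Add1,r4:Add3
c5: CDB Add2=-4; issue MUL r3<-Mul1 | r0:8,r1:6,r2:1,r3:Mul1,r4:Add3
c6: issue ADD r1<-Add2 | r0:8,r1:Add2,r2:1,r3:Mul1,r4:Add3
c7: issue MUL r3<-Mul2 | r0:8,r1:Add2,r2:1,r3:Mul2,r4:Add3
c8: CDB Add3=2; issue SUB r4<-Add3 | r0:8,r1:Add2,r2:1,r3:Mul2,r4:Add3
c9: stall | r0:8,r1:Add2,r2:1,r3:Mul2,r4:Add3
c10: stall | r0:8,r1:Add2,r2:1,r3:Mul2,r4:Add3
c11: CDB Add1=-6; issue ADD r1<-Add1 | r0:8,r1:Add1,r2:1,r3:Mul2,r4:Add3
c12: stall | r0:8,r1:Add1,r2:1,r3:Mul2,r4:Add3
c13: stall | r0:8,r1:Add1,r2:1,r3:Mul2,r4:Add3
c14: stall | r0:8,r1:Add1,r2:1,r3:Mul2,r4:Add3
c15: CDB Mul1=-6; stall | r0:8,r1:Add1,r2:1,r3:Mul2,r4:Add3
c16: stall | r0:8,r1:Add1,r2:1,r3:Mul2,r4:Add3
c17: stall | r0:8,r1:Add1,r2:1,r3:Mul2,r4:Add3
c18: CDB Add2=-4; issue SUB r4<-Add2 | r0:8,r1:Add1,r2:1,r3:Mul2,r4:Add2
c19: - | r0:8,r1:Add1,r2:1,r3:Mul2,r4:Add2
c20: - | r0:8,r1:Add1,r2:1,r3:Mul2,r4:Add2
c21: CDB Add3=-12 | r0:8,r1:Add1,r2:1,r3:Mul2,r4:Add2
c22: CDB Mul2=-8 | r0:8,r1:Add1,r2:1,r3:-8,r4:Add2
c23: - | r0:8,r1:Add1,r2:1,r3:-8,r4:Add2
c24: - | r0:8,r1:Add1,r2:1,r3:-8,r4:Add2
c25: CDB Add1=0 | r0:8,r1:0,r2:1,r3:-8,r4:Add2

STATUS = VALUE 0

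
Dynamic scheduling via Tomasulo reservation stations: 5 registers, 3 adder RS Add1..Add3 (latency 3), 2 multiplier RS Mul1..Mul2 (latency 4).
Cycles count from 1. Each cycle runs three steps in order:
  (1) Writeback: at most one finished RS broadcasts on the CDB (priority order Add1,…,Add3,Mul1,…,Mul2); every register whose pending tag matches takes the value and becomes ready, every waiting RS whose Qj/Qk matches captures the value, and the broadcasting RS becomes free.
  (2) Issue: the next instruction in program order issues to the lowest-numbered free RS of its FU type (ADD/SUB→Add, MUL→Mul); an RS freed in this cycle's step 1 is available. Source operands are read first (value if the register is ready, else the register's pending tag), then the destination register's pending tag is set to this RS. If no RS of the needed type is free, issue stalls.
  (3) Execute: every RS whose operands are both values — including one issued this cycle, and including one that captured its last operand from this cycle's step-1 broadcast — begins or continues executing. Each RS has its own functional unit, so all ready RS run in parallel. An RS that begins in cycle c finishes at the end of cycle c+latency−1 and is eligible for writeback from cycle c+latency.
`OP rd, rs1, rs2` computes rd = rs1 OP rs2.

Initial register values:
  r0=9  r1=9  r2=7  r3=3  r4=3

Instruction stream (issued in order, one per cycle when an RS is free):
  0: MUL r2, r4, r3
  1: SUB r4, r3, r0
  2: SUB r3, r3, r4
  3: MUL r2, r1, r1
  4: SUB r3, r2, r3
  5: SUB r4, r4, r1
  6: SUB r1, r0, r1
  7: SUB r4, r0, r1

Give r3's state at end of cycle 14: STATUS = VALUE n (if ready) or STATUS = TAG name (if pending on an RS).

STATUS = VALUE 72

cycle 1: issue MUL r2<-Mul1 // r0:9,r1:9,r2:Mul1,r3:3,r4:3
cycle 2: issue SUB r4<-Add1 // r0:9,r1:9,r2:Mul1,r3:3,r4:Add1
cycle 3: issue SUB r3<-Add2 // r0:9,r1:9,r2:Mul1,r3:Add2,r4:Add1
cycle 4: issue MUL r2<-Mul2 // r0:9,r1:9,r2:Mul2,r3:Add2,r4:Add1
cycle 5: CDB Add1=-6; issue SUB r3<-Add1 // r0:9,r1:9,r2:Mul2,r3:Add1,r4:-6
cycle 6: CDB Mul1=9; issue SUB r4<-Add3 // r0:9,r1:9,r2:Mul2,r3:Add1,r4:Add3
cycle 7: stall // r0:9,r1:9,r2:Mul2,r3:Add1,r4:Add3
cycle 8: CDB Add2=9; issue SUB r1<-Add2 // r0:9,r1:Add2,r2:Mul2,r3:Add1,r4:Add3
cycle 9: CDB Add3=-15; issue SUB r4<-Add3 // r0:9,r1:Add2,r2:Mul2,r3:Add1,r4:Add3
cycle 10: CDB Mul2=81 // r0:9,r1:Add2,r2:81,r3:Add1,r4:Add3
cycle 11: CDB Add2=0 // r0:9,r1:0,r2:81,r3:Add1,r4:Add3
cycle 12: - // r0:9,r1:0,r2:81,r3:Add1,r4:Add3
cycle 13: CDB Add1=72 // r0:9,r1:0,r2:81,r3:72,r4:Add3
cycle 14: CDB Add3=9 // r0:9,r1:0,r2:81,r3:72,r4:9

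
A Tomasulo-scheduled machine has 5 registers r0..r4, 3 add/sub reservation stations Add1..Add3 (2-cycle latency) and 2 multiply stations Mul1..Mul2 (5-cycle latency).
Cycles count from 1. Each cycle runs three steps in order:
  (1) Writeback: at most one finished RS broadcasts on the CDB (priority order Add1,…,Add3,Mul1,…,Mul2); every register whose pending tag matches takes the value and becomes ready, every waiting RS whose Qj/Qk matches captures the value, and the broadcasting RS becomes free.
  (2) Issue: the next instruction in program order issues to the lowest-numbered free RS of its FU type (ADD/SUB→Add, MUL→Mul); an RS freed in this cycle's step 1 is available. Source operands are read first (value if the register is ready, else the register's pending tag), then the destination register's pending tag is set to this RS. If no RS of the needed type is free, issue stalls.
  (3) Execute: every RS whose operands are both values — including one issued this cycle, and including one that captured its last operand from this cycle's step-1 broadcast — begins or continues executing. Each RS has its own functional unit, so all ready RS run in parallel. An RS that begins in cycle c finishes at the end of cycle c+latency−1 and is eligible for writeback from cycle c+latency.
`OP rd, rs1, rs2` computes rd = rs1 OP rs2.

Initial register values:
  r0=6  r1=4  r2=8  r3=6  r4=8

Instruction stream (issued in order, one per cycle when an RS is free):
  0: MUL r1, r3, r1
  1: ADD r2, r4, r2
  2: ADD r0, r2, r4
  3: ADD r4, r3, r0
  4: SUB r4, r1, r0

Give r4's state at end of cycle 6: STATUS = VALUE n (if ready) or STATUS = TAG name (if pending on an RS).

STATUS = TAG Add3

  c1: issue MUL r1<-Mul1  regs: r0:6,r1:Mul1,r2:8,r3:6,r4:8
  c2: issue ADD r2<-Add1  regs: r0:6,r1:Mul1,r2:Add1,r3:6,r4:8
  c3: issue ADD r0<-Add2  regs: r0:Add2,r1:Mul1,r2:Add1,r3:6,r4:8
  c4: CDB Add1=16; issue ADD r4<-Add1  regs: r0:Add2,r1:Mul1,r2:16,r3:6,r4:Add1
  c5: issue SUB r4<-Add3  regs: r0:Add2,r1:Mul1,r2:16,r3:6,r4:Add3
  c6: CDB Add2=24  regs: r0:24,r1:Mul1,r2:16,r3:6,r4:Add3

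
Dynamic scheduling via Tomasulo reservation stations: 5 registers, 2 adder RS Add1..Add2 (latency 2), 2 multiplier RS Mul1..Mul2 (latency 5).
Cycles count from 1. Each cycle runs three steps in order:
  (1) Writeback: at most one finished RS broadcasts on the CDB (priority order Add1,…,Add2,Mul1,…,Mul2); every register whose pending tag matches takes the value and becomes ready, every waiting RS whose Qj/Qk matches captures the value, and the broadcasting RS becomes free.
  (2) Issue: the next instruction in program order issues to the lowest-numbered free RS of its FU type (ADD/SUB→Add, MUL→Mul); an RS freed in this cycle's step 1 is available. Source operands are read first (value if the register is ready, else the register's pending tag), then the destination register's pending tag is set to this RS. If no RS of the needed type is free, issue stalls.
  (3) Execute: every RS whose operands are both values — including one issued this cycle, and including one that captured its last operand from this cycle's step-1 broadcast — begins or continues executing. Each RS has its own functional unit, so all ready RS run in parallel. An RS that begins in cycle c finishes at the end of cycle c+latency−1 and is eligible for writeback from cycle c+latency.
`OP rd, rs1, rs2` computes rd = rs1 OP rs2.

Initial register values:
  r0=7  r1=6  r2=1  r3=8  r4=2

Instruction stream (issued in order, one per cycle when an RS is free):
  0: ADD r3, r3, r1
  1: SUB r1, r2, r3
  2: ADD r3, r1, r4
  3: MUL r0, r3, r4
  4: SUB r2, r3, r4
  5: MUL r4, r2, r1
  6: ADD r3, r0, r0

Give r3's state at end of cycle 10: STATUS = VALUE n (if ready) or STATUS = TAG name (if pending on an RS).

STATUS = TAG Add1

c1: issue ADD r3<-Add1 | r0:7,r1:6,r2:1,r3:Add1,r4:2
c2: issue SUB r1<-Add2 | r0:7,r1:Add2,r2:1,r3:Add1,r4:2
c3: CDB Add1=14; issue ADD r3<-Add1 | r0:7,r1:Add2,r2:1,r3:Add1,r4:2
c4: issue MUL r0<-Mul1 | r0:Mul1,r1:Add2,r2:1,r3:Add1,r4:2
c5: CDB Add2=-13; issue SUB r2<-Add2 | r0:Mul1,r1:-13,r2:Add2,r3:Add1,r4:2
c6: issue MUL r4<-Mul2 | r0:Mul1,r1:-13,r2:Add2,r3:Add1,r4:Mul2
c7: CDB Add1=-11; issue ADD r3<-Add1 | r0:Mul1,r1:-13,r2:Add2,r3:Add1,r4:Mul2
c8: - | r0:Mul1,r1:-13,r2:Add2,r3:Add1,r4:Mul2
c9: CDB Add2=-13 | r0:Mul1,r1:-13,r2:-13,r3:Add1,r4:Mul2
c10: - | r0:Mul1,r1:-13,r2:-13,r3:Add1,r4:Mul2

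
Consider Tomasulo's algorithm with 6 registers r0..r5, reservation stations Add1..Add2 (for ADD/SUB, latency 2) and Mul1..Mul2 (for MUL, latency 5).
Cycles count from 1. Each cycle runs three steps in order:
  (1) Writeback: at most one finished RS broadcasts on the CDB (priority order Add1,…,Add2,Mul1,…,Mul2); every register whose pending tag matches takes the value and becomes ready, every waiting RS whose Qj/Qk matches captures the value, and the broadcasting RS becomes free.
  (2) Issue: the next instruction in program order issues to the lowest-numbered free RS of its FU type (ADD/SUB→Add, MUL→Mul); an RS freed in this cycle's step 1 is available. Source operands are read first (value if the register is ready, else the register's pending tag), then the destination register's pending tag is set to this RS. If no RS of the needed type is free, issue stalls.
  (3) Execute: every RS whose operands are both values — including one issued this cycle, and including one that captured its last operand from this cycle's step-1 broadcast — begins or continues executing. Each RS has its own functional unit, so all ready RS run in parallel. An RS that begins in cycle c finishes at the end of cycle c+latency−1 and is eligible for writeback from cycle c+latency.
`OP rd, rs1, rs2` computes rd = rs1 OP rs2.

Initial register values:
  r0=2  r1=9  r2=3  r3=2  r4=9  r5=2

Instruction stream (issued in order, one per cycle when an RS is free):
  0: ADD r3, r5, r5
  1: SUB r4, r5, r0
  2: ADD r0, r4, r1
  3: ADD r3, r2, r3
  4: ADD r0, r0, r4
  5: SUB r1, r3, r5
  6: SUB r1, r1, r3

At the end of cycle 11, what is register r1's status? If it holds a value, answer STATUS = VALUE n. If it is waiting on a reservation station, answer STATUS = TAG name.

cycle 1: issue ADD r3<-Add1 // r0:2,r1:9,r2:3,r3:Add1,r4:9,r5:2
cycle 2: issue SUB r4<-Add2 // r0:2,r1:9,r2:3,r3:Add1,r4:Add2,r5:2
cycle 3: CDB Add1=4; issue ADD r0<-Add1 // r0:Add1,r1:9,r2:3,r3:4,r4:Add2,r5:2
cycle 4: CDB Add2=0; issue ADD r3<-Add2 // r0:Add1,r1:9,r2:3,r3:Add2,r4:0,r5:2
cycle 5: stall // r0:Add1,r1:9,r2:3,r3:Add2,r4:0,r5:2
cycle 6: CDB Add1=9; issue ADD r0<-Add1 // r0:Add1,r1:9,r2:3,r3:Add2,r4:0,r5:2
cycle 7: CDB Add2=7; issue SUB r1<-Add2 // r0:Add1,r1:Add2,r2:3,r3:7,r4:0,r5:2
cycle 8: CDB Add1=9; issue SUB r1<-Add1 // r0:9,r1:Add1,r2:3,r3:7,r4:0,r5:2
cycle 9: CDB Add2=5 // r0:9,r1:Add1,r2:3,r3:7,r4:0,r5:2
cycle 10: - // r0:9,r1:Add1,r2:3,r3:7,r4:0,r5:2
cycle 11: CDB Add1=-2 // r0:9,r1:-2,r2:3,r3:7,r4:0,r5:2

STATUS = VALUE -2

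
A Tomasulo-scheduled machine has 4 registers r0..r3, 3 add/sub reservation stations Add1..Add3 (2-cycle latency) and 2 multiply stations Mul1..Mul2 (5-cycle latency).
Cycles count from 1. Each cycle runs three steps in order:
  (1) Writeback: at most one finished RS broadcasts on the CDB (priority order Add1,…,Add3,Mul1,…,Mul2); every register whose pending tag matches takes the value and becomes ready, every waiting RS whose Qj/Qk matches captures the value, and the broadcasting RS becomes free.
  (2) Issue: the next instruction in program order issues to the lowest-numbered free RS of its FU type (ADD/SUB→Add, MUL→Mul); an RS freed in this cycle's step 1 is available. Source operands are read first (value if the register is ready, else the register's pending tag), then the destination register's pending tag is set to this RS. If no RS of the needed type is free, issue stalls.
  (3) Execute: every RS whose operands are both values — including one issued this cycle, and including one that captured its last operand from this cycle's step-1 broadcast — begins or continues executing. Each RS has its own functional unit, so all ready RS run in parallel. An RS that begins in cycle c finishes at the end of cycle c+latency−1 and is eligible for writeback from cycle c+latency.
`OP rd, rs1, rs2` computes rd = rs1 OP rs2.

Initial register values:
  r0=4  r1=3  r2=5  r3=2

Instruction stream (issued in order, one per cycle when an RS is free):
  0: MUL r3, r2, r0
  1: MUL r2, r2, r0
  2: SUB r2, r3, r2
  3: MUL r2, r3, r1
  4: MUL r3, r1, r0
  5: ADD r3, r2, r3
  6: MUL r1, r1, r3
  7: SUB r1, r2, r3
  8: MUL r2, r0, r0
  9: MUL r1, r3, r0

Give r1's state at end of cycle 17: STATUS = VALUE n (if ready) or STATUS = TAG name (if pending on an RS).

  c1: issue MUL r3<-Mul1  regs: r0:4,r1:3,r2:5,r3:Mul1
  c2: issue MUL r2<-Mul2  regs: r0:4,r1:3,r2:Mul2,r3:Mul1
  c3: issue SUB r2<-Add1  regs: r0:4,r1:3,r2:Add1,r3:Mul1
  c4: stall  regs: r0:4,r1:3,r2:Add1,r3:Mul1
  c5: stall  regs: r0:4,r1:3,r2:Add1,r3:Mul1
  c6: CDB Mul1=20; issue MUL r2<-Mul1  regs: r0:4,r1:3,r2:Mul1,r3:20
  c7: CDB Mul2=20; issue MUL r3<-Mul2  regs: r0:4,r1:3,r2:Mul1,r3:Mul2
  c8: issue ADD r3<-Add2  regs: r0:4,r1:3,r2:Mul1,r3:Add2
  c9: CDB Add1=0; stall  regs: r0:4,r1:3,r2:Mul1,r3:Add2
  c10: stall  regs: r0:4,r1:3,r2:Mul1,r3:Add2
  c11: CDB Mul1=60; issue MUL r1<-Mul1  regs: r0:4,r1:Mul1,r2:60,r3:Add2
  c12: CDB Mul2=12; issue SUB r1<-Add1  regs: r0:4,r1:Add1,r2:60,r3:Add2
  c13: issue MUL r2<-Mul2  regs: r0:4,r1:Add1,r2:Mul2,r3:Add2
  c14: CDB Add2=72; stall  regs: r0:4,r1:Add1,r2:Mul2,r3:72
  c15: stall  regs: r0:4,r1:Add1,r2:Mul2,r3:72
  c16: CDB Add1=-12; stall  regs: r0:4,r1:-12,r2:Mul2,r3:72
  c17: stall  regs: r0:4,r1:-12,r2:Mul2,r3:72

STATUS = VALUE -12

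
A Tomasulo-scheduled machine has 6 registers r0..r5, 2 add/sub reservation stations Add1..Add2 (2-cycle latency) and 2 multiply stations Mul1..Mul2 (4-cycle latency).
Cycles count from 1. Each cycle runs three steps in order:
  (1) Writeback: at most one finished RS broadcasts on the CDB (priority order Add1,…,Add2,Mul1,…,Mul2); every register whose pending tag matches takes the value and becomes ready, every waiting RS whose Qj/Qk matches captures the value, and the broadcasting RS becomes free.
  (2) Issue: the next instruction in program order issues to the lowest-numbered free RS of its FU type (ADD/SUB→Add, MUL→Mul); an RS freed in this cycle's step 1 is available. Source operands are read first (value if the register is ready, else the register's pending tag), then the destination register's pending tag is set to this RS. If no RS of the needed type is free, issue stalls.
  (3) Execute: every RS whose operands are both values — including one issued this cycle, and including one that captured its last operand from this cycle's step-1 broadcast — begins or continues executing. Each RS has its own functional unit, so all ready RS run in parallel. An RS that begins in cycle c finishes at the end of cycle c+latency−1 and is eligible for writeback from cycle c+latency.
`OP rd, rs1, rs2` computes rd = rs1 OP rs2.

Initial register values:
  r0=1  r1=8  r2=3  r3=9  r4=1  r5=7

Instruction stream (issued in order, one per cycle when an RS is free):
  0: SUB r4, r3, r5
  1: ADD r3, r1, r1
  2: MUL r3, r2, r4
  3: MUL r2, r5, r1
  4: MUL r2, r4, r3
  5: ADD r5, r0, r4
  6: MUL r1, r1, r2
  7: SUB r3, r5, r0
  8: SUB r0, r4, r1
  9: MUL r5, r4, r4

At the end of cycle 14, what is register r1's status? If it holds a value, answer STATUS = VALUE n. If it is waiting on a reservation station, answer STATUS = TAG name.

c1: issue SUB r4<-Add1 | r0:1,r1:8,r2:3,r3:9,r4:Add1,r5:7
c2: issue ADD r3<-Add2 | r0:1,r1:8,r2:3,r3:Add2,r4:Add1,r5:7
c3: CDB Add1=2; issue MUL r3<-Mul1 | r0:1,r1:8,r2:3,r3:Mul1,r4:2,r5:7
c4: CDB Add2=16; issue MUL r2<-Mul2 | r0:1,r1:8,r2:Mul2,r3:Mul1,r4:2,r5:7
c5: stall | r0:1,r1:8,r2:Mul2,r3:Mul1,r4:2,r5:7
c6: stall | r0:1,r1:8,r2:Mul2,r3:Mul1,r4:2,r5:7
c7: CDB Mul1=6; issue MUL r2<-Mul1 | r0:1,r1:8,r2:Mul1,r3:6,r4:2,r5:7
c8: CDB Mul2=56; issue ADD r5<-Add1 | r0:1,r1:8,r2:Mul1,r3:6,r4:2,r5:Add1
c9: issue MUL r1<-Mul2 | r0:1,r1:Mul2,r2:Mul1,r3:6,r4:2,r5:Add1
c10: CDB Add1=3; issue SUB r3<-Add1 | r0:1,r1:Mul2,r2:Mul1,r3:Add1,r4:2,r5:3
c11: CDB Mul1=12; issue SUB r0<-Add2 | r0:Add2,r1:Mul2,r2:12,r3:Add1,r4:2,r5:3
c12: CDB Add1=2; issue MUL r5<-Mul1 | r0:Add2,r1:Mul2,r2:12,r3:2,r4:2,r5:Mul1
c13: - | r0:Add2,r1:Mul2,r2:12,r3:2,r4:2,r5:Mul1
c14: - | r0:Add2,r1:Mul2,r2:12,r3:2,r4:2,r5:Mul1

STATUS = TAG Mul2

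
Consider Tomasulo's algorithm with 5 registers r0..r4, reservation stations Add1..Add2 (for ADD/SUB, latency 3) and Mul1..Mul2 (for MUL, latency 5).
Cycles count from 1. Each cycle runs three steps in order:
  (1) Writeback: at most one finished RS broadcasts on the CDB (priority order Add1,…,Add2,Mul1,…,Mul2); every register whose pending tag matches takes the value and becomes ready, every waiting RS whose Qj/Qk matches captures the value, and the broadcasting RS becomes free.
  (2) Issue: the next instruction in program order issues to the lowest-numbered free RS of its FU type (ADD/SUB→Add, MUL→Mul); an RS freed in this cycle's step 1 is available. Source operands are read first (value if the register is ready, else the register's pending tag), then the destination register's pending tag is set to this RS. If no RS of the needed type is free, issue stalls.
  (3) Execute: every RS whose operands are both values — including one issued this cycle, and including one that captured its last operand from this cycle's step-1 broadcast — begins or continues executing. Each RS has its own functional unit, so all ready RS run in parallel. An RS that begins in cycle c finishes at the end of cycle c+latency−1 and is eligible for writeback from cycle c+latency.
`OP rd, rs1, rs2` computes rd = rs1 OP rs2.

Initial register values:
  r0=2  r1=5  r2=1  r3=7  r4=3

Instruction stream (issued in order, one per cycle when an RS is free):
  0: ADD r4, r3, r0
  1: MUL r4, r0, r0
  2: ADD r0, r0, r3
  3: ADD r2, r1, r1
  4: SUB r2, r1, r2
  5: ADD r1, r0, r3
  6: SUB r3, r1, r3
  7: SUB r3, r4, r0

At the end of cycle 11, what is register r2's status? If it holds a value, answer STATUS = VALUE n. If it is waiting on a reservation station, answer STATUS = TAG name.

cycle 1: issue ADD r4<-Add1 // r0:2,r1:5,r2:1,r3:7,r4:Add1
cycle 2: issue MUL r4<-Mul1 // r0:2,r1:5,r2:1,r3:7,r4:Mul1
cycle 3: issue ADD r0<-Add2 // r0:Add2,r1:5,r2:1,r3:7,r4:Mul1
cycle 4: CDB Add1=9; issue ADD r2<-Add1 // r0:Add2,r1:5,r2:Add1,r3:7,r4:Mul1
cycle 5: stall // r0:Add2,r1:5,r2:Add1,r3:7,r4:Mul1
cycle 6: CDB Add2=9; issue SUB r2<-Add2 // r0:9,r1:5,r2:Add2,r3:7,r4:Mul1
cycle 7: CDB Add1=10; issue ADD r1<-Add1 // r0:9,r1:Add1,r2:Add2,r3:7,r4:Mul1
cycle 8: CDB Mul1=4; stall // r0:9,r1:Add1,r2:Add2,r3:7,r4:4
cycle 9: stall // r0:9,r1:Add1,r2:Add2,r3:7,r4:4
cycle 10: CDB Add1=16; issue SUB r3<-Add1 // r0:9,r1:16,r2:Add2,r3:Add1,r4:4
cycle 11: CDB Add2=-5; issue SUB r3<-Add2 // r0:9,r1:16,r2:-5,r3:Add2,r4:4

STATUS = VALUE -5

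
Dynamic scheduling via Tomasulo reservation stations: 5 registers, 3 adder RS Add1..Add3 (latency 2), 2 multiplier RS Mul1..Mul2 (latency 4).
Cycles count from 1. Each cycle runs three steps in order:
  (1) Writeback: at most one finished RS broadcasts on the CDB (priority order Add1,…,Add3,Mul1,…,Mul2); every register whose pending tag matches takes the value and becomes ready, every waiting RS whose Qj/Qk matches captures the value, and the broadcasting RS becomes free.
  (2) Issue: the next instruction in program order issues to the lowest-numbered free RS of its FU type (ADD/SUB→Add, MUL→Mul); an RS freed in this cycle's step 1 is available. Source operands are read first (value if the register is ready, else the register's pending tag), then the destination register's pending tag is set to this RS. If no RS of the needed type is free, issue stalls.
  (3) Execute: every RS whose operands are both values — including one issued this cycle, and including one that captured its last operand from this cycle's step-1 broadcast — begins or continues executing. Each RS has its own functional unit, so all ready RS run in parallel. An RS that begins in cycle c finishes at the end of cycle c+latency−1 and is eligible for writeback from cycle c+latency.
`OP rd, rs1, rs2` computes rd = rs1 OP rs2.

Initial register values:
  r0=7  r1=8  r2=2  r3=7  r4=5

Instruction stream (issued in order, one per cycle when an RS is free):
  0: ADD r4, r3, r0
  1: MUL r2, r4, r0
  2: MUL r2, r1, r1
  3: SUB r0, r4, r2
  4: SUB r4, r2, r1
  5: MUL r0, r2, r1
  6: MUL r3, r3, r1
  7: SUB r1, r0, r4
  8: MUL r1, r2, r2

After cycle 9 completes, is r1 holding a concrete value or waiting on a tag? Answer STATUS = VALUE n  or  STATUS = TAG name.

STATUS = TAG Add3

c1: issue ADD r4<-Add1 | r0:7,r1:8,r2:2,r3:7,r4:Add1
c2: issue MUL r2<-Mul1 | r0:7,r1:8,r2:Mul1,r3:7,r4:Add1
c3: CDB Add1=14; issue MUL r2<-Mul2 | r0:7,r1:8,r2:Mul2,r3:7,r4:14
c4: issue SUB r0<-Add1 | r0:Add1,r1:8,r2:Mul2,r3:7,r4:14
c5: issue SUB r4<-Add2 | r0:Add1,r1:8,r2:Mul2,r3:7,r4:Add2
c6: stall | r0:Add1,r1:8,r2:Mul2,r3:7,r4:Add2
c7: CDB Mul1=98; issue MUL r0<-Mul1 | r0:Mul1,r1:8,r2:Mul2,r3:7,r4:Add2
c8: CDB Mul2=64; issue MUL r3<-Mul2 | r0:Mul1,r1:8,r2:64,r3:Mul2,r4:Add2
c9: issue SUB r1<-Add3 | r0:Mul1,r1:Add3,r2:64,r3:Mul2,r4:Add2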